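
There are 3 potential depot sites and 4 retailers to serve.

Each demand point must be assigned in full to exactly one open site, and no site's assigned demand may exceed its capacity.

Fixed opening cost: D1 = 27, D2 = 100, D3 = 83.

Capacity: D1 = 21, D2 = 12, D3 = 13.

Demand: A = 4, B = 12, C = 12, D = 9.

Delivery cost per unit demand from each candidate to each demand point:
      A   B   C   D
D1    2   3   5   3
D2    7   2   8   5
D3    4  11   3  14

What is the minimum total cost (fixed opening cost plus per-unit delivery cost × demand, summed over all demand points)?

305

Open {D1, D2, D3}; cheapest assignment that respects the capacities:
  D1 (cap 21, load 13): A, D — cost 4×2 + 9×3 = 35
  D2 (cap 12, load 12): B — cost 12×2 = 24
  D3 (cap 13, load 12): C — cost 12×3 = 36
  Shipping 95, fixed 210 → total 305.
  Any other capacity-feasible assignment to {D1, D2, D3} ships for at least 95.
Total demand is 37 and no other set of sites has combined capacity ≥ 37, so {D1, D2, D3} is the only feasible choice of open sites. Minimum: 305.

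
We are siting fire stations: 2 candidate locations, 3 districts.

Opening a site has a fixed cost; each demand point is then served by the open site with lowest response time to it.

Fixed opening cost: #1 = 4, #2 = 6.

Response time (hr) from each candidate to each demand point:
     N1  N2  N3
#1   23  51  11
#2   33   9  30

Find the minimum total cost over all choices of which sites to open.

Open {#1, #2}: assign each demand point to its cheapest open site.
  N1→#1 23, N2→#2 9, N3→#1 11
  response time 43, fixed 10 → total 53.
Compare {#2}: response time 72 + fixed 6 = 78.
Compare {#1}: response time 85 + fixed 4 = 89.

53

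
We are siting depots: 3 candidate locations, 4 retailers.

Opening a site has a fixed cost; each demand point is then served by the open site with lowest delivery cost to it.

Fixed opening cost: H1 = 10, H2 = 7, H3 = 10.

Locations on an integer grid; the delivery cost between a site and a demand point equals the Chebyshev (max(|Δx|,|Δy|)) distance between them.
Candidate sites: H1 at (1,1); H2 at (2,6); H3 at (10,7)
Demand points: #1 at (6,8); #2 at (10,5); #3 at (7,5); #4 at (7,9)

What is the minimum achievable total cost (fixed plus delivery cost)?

22

Open {H3}: assign each demand point to its cheapest open site.
  #1→H3 4, #2→H3 2, #3→H3 3, #4→H3 3
  delivery cost 12, fixed 10 → total 22.
Compare {H2}: delivery cost 22 + fixed 7 = 29.
Compare {H2, H3}: delivery cost 12 + fixed 17 = 29.
Compare {H1, H3}: delivery cost 12 + fixed 20 = 32.
All other subsets cost ≥ 29. Minimum total cost: 22.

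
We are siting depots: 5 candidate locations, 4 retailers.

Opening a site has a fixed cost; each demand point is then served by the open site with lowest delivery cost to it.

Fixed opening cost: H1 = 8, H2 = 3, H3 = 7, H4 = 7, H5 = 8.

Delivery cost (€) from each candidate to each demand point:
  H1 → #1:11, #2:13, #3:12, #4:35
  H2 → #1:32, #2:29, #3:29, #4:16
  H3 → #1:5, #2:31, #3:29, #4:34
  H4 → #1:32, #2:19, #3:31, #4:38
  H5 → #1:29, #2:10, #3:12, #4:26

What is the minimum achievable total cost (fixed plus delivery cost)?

Open {H2, H3, H5}: assign each demand point to its cheapest open site.
  #1→H3 5, #2→H5 10, #3→H5 12, #4→H2 16
  delivery cost 43, fixed 18 → total 61.
Compare {H1, H2}: delivery cost 52 + fixed 11 = 63.
Compare {H1, H2, H3}: delivery cost 46 + fixed 18 = 64.
Compare {H3, H5}: delivery cost 53 + fixed 15 = 68.
All other subsets cost ≥ 63. Minimum total cost: 61.

61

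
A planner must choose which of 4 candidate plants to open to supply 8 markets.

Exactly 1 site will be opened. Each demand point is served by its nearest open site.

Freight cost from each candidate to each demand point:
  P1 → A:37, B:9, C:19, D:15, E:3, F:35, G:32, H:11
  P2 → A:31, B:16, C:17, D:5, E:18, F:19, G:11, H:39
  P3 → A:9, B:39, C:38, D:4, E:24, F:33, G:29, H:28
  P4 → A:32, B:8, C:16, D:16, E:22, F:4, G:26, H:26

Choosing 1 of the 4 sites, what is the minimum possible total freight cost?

150

Open {P4}.
  A→P4 32, B→P4 8, C→P4 16, D→P4 16, E→P4 22, F→P4 4, G→P4 26, H→P4 26  ⇒ total 150.
Compare {P2}: total 156.
Compare {P1}: total 161.
No size-1 selection does better; minimum is 150.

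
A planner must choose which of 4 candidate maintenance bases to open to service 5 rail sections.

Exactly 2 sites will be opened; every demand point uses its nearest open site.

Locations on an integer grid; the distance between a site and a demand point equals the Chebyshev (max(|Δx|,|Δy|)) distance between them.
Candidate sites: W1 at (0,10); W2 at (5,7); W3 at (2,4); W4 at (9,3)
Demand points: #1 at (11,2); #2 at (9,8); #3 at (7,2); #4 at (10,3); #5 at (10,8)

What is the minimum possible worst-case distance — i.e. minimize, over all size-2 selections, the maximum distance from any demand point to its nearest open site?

Open {W1, W4}.
  Farthest demand point is #2 at distance 5 (to W4); all others are ≤ 5.
With {W2, W4} the worst case is 5.
With {W3, W4} the worst case is 5.
No size-2 selection achieves below 5.

5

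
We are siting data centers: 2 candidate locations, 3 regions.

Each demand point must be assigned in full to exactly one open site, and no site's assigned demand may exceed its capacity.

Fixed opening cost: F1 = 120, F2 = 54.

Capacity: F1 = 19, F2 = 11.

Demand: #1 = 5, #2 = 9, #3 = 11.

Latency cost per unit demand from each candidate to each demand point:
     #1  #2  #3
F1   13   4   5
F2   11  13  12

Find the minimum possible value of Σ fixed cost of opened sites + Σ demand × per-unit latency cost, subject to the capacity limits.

407

Open {F1, F2}; cheapest assignment that respects the capacities:
  F1 (cap 19, load 14): #1, #2 — cost 5×13 + 9×4 = 101
  F2 (cap 11, load 11): #3 — cost 11×12 = 132
  Shipping 233, fixed 174 → total 407.
  Any other capacity-feasible assignment to {F1, F2} ships for at least 233.
Total demand is 25 and no other set of sites has combined capacity ≥ 25, so {F1, F2} is the only feasible choice of open sites. Minimum: 407.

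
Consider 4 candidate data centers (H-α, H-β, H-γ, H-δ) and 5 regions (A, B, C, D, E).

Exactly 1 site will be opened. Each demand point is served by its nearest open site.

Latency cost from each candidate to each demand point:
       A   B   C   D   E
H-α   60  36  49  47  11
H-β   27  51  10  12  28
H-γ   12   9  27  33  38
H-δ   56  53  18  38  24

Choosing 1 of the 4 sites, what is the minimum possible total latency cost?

119

Open {H-γ}.
  A→H-γ 12, B→H-γ 9, C→H-γ 27, D→H-γ 33, E→H-γ 38  ⇒ total 119.
Compare {H-β}: total 128.
Compare {H-δ}: total 189.
No size-1 selection does better; minimum is 119.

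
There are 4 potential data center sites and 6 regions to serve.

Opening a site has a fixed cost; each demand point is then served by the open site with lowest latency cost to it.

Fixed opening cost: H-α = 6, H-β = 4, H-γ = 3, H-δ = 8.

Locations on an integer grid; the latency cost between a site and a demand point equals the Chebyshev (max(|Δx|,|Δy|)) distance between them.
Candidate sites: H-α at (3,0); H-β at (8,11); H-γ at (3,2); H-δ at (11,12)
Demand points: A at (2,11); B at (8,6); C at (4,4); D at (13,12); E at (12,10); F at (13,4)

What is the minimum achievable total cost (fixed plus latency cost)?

36

Open {H-β, H-γ}: assign each demand point to its cheapest open site.
  A→H-β 6, B→H-β 5, C→H-γ 2, D→H-β 5, E→H-β 4, F→H-β 7
  latency cost 29, fixed 7 → total 36.
Compare {H-β}: latency cost 34 + fixed 4 = 38.
Compare {H-γ, H-δ}: latency cost 28 + fixed 11 = 39.
Compare {H-β, H-γ, H-δ}: latency cost 24 + fixed 15 = 39.
All other subsets cost ≥ 38. Minimum total cost: 36.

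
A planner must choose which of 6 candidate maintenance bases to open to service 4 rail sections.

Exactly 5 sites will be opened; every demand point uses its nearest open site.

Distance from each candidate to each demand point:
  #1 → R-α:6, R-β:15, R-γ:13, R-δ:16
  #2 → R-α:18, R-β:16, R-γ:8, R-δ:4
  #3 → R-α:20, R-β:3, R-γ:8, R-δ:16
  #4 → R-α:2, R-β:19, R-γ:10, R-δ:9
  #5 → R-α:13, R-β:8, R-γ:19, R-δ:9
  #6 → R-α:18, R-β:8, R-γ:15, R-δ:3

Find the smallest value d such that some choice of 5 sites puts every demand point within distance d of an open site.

Open {#1, #2, #3, #4, #5}.
  Farthest demand point is R-γ at distance 8 (to #2); all others are ≤ 8.
With {#1, #2, #3, #4, #6} the worst case is 8.
With {#1, #2, #3, #5, #6} the worst case is 8.
No size-5 selection achieves below 8.

8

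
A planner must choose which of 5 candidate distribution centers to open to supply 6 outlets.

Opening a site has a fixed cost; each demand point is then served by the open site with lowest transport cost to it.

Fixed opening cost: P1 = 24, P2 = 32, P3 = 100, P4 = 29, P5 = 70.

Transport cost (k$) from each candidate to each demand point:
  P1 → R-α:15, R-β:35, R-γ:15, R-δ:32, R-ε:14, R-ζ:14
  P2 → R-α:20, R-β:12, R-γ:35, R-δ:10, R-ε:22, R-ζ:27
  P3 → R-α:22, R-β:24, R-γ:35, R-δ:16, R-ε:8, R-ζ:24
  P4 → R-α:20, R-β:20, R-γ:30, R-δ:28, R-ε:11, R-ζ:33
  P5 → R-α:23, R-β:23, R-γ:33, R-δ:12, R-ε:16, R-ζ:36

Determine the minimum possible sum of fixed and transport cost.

Open {P1, P2}: assign each demand point to its cheapest open site.
  R-α→P1 15, R-β→P2 12, R-γ→P1 15, R-δ→P2 10, R-ε→P1 14, R-ζ→P1 14
  transport cost 80, fixed 56 → total 136.
Compare {P1}: transport cost 125 + fixed 24 = 149.
Compare {P1, P4}: transport cost 103 + fixed 53 = 156.
Compare {P2}: transport cost 126 + fixed 32 = 158.
All other subsets cost ≥ 149. Minimum total cost: 136.

136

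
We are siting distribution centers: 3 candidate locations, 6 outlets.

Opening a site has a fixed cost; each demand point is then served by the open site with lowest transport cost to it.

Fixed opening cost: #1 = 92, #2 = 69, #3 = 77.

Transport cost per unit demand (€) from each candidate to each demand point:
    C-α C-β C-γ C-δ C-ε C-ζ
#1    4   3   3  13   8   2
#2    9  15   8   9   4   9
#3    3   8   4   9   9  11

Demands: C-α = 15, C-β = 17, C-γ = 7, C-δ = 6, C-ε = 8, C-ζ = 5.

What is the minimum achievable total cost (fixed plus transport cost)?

Open {#1}: assign each demand point to its cheapest open site.
  C-α→#1 15×4=60, C-β→#1 17×3=51, C-γ→#1 7×3=21, C-δ→#1 6×13=78, C-ε→#1 8×8=64, C-ζ→#1 5×2=10
  transport cost 284, fixed 92 → total 376.
Compare {#1, #2}: transport cost 228 + fixed 161 = 389.
Compare {#1, #3}: transport cost 245 + fixed 169 = 414.
Compare {#1, #2, #3}: transport cost 213 + fixed 238 = 451.
All other subsets cost ≥ 389. Minimum total cost: 376.

376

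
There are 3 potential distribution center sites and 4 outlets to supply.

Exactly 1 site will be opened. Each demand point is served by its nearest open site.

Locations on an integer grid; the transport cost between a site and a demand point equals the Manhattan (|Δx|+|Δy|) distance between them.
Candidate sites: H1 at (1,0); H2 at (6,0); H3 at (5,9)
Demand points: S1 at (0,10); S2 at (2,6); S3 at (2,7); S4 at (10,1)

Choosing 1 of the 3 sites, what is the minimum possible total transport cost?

Open {H3}.
  S1→H3 6, S2→H3 6, S3→H3 5, S4→H3 13  ⇒ total 30.
Compare {H1}: total 36.
Compare {H2}: total 42.

30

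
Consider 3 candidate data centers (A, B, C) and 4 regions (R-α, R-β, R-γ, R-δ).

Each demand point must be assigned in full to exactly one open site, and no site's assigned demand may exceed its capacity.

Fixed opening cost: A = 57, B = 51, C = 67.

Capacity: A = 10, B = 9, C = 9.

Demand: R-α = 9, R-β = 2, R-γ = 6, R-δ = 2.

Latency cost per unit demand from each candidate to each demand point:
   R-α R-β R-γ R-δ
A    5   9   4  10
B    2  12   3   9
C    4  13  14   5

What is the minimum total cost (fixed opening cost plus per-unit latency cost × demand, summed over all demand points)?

Open {A, B}; cheapest assignment that respects the capacities:
  A (cap 10, load 10): R-β, R-γ, R-δ — cost 2×9 + 6×4 + 2×10 = 62
  B (cap 9, load 9): R-α — cost 9×2 = 18
  Shipping 80, fixed 108 → total 188.
  Any other capacity-feasible assignment to {A, B} ships for at least 80.
Compare {A, C}: its best feasible assignment gives total 222.
Compare {A, B, C}: its best feasible assignment gives total 245.
Every other set of open sites that can feasibly serve all demand totals ≥ 222 even under its best assignment. Minimum: 188.

188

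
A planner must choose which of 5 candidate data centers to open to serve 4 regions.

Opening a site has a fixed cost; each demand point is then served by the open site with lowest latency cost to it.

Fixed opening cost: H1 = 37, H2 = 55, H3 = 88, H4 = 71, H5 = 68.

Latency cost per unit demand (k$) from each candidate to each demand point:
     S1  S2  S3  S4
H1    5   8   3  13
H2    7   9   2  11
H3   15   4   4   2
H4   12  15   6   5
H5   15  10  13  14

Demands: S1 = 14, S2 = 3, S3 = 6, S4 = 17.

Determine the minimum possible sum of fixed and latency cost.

Open {H1, H3}: assign each demand point to its cheapest open site.
  S1→H1 14×5=70, S2→H3 3×4=12, S3→H1 6×3=18, S4→H3 17×2=34
  latency cost 134, fixed 125 → total 259.
Compare {H2, H3}: latency cost 156 + fixed 143 = 299.
Compare {H1, H4}: latency cost 197 + fixed 108 = 305.
Compare {H1, H2, H3}: latency cost 128 + fixed 180 = 308.
All other subsets cost ≥ 299. Minimum total cost: 259.

259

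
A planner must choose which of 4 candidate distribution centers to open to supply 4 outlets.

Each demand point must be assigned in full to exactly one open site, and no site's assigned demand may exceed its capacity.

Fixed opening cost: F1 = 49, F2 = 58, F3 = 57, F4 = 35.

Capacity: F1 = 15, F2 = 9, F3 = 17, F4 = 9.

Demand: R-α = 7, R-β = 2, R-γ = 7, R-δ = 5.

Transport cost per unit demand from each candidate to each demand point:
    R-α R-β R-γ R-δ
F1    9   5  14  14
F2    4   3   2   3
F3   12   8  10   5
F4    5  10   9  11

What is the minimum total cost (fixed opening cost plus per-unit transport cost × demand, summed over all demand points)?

230

Open {F2, F3, F4}; cheapest assignment that respects the capacities:
  F2 (cap 9, load 9): R-β, R-γ — cost 2×3 + 7×2 = 20
  F3 (cap 17, load 5): R-δ — cost 5×5 = 25
  F4 (cap 9, load 7): R-α — cost 7×5 = 35
  Shipping 80, fixed 150 → total 230.
  Any other capacity-feasible assignment to {F2, F3, F4} ships for at least 80.
Compare {F3, F4}: its best feasible assignment gives total 238.
Compare {F2, F3}: its best feasible assignment gives total 244.
Every other set of open sites that can feasibly serve all demand totals ≥ 238 even under its best assignment. Minimum: 230.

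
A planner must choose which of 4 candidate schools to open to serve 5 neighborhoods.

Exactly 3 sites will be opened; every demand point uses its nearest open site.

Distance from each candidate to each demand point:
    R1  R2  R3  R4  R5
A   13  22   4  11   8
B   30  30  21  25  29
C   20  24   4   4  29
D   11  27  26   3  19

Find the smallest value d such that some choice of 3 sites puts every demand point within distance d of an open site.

22

Open {A, B, C}.
  Farthest demand point is R2 at distance 22 (to A); all others are ≤ 22.
With {A, B, D} the worst case is 22.
With {A, C, D} the worst case is 22.
No size-3 selection achieves below 22.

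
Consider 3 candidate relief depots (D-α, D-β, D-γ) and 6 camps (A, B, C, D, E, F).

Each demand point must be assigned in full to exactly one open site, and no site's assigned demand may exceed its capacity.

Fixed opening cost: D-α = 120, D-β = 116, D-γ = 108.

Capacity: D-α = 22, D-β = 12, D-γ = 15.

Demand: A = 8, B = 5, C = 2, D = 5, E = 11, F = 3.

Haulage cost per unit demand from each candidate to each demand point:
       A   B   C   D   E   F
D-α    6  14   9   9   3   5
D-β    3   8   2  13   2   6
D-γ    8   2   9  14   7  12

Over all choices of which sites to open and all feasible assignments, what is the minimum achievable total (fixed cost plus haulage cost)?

Open {D-α, D-γ}; cheapest assignment that respects the capacities:
  D-α (cap 22, load 21): C, D, E, F — cost 2×9 + 5×9 + 11×3 + 3×5 = 111
  D-γ (cap 15, load 13): A, B — cost 8×8 + 5×2 = 74
  Shipping 185, fixed 228 → total 413.
  Any other capacity-feasible assignment to {D-α, D-γ} ships for at least 185.
Compare {D-α, D-β}: its best feasible assignment gives total 441.
Compare {D-α, D-β, D-γ}: its best feasible assignment gives total 475.
Every other set of open sites that can feasibly serve all demand totals ≥ 441 even under its best assignment. Minimum: 413.

413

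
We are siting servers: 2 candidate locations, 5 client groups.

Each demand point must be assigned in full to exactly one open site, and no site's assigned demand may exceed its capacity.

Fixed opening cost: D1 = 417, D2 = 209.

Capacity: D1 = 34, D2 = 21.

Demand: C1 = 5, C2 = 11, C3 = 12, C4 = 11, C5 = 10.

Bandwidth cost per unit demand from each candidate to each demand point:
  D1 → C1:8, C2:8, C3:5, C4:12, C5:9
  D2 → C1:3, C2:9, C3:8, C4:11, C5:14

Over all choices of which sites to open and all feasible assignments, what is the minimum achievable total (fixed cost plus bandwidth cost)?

Open {D1, D2}; cheapest assignment that respects the capacities:
  D1 (cap 34, load 33): C2, C3, C5 — cost 11×8 + 12×5 + 10×9 = 238
  D2 (cap 21, load 16): C1, C4 — cost 5×3 + 11×11 = 136
  Shipping 374, fixed 626 → total 1000.
  Any other capacity-feasible assignment to {D1, D2} ships for at least 374.
Total demand is 49 and no other set of sites has combined capacity ≥ 49, so {D1, D2} is the only feasible choice of open sites. Minimum: 1000.

1000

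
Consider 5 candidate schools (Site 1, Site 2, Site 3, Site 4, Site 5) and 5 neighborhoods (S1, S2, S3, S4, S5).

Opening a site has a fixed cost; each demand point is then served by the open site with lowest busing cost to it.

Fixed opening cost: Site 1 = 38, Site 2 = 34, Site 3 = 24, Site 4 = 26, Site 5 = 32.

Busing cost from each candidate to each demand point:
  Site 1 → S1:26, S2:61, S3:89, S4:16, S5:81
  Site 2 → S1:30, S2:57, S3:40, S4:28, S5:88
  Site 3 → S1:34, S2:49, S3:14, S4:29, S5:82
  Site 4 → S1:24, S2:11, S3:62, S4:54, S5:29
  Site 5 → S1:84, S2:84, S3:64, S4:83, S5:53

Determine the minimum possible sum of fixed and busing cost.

157

Open {Site 3, Site 4}: assign each demand point to its cheapest open site.
  S1→Site 4 24, S2→Site 4 11, S3→Site 3 14, S4→Site 3 29, S5→Site 4 29
  busing cost 107, fixed 50 → total 157.
Compare {Site 1, Site 3, Site 4}: busing cost 94 + fixed 88 = 182.
Compare {Site 3, Site 4, Site 5}: busing cost 107 + fixed 82 = 189.
Compare {Site 2, Site 3, Site 4}: busing cost 106 + fixed 84 = 190.
All other subsets cost ≥ 182. Minimum total cost: 157.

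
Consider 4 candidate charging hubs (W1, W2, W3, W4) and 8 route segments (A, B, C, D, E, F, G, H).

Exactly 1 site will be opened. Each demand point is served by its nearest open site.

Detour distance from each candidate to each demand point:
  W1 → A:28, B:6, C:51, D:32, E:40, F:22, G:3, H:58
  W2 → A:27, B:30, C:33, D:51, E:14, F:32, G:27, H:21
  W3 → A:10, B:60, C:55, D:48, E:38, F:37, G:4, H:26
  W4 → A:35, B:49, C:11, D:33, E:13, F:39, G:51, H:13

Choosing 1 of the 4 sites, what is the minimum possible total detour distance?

Open {W2}.
  A→W2 27, B→W2 30, C→W2 33, D→W2 51, E→W2 14, F→W2 32, G→W2 27, H→W2 21  ⇒ total 235.
Compare {W1}: total 240.
Compare {W4}: total 244.
No size-1 selection does better; minimum is 235.

235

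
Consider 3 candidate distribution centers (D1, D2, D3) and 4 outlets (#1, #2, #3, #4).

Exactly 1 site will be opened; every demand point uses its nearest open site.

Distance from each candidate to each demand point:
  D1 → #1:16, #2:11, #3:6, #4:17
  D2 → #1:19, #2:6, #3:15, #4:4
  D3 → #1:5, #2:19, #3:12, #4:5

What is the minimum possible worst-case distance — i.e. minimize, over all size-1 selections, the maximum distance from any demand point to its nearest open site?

17

Open {D1}.
  Farthest demand point is #4 at distance 17 (to D1); all others are ≤ 17.
With {D2} the worst case is 19.
With {D3} the worst case is 19.
No size-1 selection achieves below 17.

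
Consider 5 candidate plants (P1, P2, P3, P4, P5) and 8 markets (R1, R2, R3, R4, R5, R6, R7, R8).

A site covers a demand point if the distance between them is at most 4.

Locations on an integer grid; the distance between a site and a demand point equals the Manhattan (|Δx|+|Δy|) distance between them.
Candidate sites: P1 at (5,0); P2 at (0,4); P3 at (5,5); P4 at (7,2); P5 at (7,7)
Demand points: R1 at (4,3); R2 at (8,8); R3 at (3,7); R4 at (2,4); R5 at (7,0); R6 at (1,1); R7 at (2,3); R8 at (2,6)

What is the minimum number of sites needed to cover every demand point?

3

Coverage sets (demand points within 4 of each site):
  P1: {R1, R5}
  P2: {R4, R6, R7, R8}
  P3: {R1, R3, R4, R8}
  P4: {R1, R5}
  P5: {R2, R3}
No 2 sites suffice: every size-2 union leaves at least one demand point uncovered.
But {P1, P2, P5} covers everything, so the minimum is 3.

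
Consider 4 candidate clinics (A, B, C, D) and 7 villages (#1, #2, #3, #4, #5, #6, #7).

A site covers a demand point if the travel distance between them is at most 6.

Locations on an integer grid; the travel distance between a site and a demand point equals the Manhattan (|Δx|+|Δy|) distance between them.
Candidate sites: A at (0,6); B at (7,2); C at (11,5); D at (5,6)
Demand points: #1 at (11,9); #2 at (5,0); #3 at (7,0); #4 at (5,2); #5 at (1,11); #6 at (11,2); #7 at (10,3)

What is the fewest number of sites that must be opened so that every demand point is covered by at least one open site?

Coverage sets (demand points within 6 of each site):
  A: {#5}
  B: {#2, #3, #4, #6, #7}
  C: {#1, #6, #7}
  D: {#2, #4}
No 2 sites suffice: every size-2 union leaves at least one demand point uncovered.
But {A, B, C} covers everything, so the minimum is 3.

3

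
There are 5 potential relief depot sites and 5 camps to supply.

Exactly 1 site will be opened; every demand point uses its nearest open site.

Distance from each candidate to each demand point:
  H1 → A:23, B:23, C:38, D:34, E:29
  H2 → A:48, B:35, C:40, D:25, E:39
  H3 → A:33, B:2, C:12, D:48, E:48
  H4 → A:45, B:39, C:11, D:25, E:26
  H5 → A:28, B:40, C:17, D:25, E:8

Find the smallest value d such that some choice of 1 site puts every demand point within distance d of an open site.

38

Open {H1}.
  Farthest demand point is C at distance 38 (to H1); all others are ≤ 38.
With {H5} the worst case is 40.
With {H4} the worst case is 45.
No size-1 selection achieves below 38.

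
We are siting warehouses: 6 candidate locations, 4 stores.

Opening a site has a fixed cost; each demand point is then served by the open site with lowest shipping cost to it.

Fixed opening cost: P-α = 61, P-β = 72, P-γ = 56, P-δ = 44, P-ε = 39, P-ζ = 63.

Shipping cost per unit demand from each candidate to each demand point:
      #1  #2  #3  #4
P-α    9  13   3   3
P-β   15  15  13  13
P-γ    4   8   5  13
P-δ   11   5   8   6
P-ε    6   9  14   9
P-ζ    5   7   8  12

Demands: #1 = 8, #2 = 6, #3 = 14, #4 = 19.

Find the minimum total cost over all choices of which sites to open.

Open {P-α, P-γ}: assign each demand point to its cheapest open site.
  #1→P-γ 8×4=32, #2→P-γ 6×8=48, #3→P-α 14×3=42, #4→P-α 19×3=57
  shipping cost 179, fixed 117 → total 296.
Compare {P-α, P-ε}: shipping cost 201 + fixed 100 = 301.
Compare {P-α, P-ζ}: shipping cost 181 + fixed 124 = 305.
Compare {P-α, P-δ}: shipping cost 201 + fixed 105 = 306.
All other subsets cost ≥ 301. Minimum total cost: 296.

296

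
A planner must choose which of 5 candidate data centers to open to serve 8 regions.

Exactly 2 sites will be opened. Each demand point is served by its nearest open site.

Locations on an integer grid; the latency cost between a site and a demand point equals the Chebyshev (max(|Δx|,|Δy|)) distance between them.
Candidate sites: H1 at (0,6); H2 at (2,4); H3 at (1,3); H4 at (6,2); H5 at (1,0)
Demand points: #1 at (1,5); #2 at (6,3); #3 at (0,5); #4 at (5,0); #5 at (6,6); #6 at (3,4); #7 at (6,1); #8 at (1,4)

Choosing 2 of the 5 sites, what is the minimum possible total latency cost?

Open {H2, H4}.
  #1→H2 1, #2→H4 1, #3→H2 2, #4→H4 2, #5→H2 4, #6→H2 1, #7→H4 1, #8→H2 1  ⇒ total 13.
Compare {H1, H4}: total 15.
Compare {H3, H4}: total 15.
No size-2 selection does better; minimum is 13.

13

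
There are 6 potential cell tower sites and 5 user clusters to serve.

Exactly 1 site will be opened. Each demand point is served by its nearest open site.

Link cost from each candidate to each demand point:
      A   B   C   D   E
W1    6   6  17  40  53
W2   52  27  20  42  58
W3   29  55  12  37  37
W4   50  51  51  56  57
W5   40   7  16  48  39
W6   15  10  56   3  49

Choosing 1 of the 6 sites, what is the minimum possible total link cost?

Open {W1}.
  A→W1 6, B→W1 6, C→W1 17, D→W1 40, E→W1 53  ⇒ total 122.
Compare {W6}: total 133.
Compare {W5}: total 150.
No size-1 selection does better; minimum is 122.

122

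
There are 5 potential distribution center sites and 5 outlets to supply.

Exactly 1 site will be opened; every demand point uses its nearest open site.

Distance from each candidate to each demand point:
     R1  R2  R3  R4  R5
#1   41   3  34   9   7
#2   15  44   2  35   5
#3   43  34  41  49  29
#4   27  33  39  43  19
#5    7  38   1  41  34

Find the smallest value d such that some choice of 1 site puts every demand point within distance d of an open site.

Open {#1}.
  Farthest demand point is R1 at distance 41 (to #1); all others are ≤ 41.
With {#5} the worst case is 41.
With {#4} the worst case is 43.
No size-1 selection achieves below 41.

41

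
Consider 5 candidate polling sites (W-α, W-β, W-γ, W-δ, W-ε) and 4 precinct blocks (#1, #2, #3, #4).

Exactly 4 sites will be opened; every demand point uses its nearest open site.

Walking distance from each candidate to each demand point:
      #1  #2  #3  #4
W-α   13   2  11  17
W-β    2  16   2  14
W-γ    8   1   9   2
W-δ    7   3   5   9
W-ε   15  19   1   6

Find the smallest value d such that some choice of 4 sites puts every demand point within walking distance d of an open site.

Open {W-α, W-β, W-γ, W-δ}.
  Farthest demand point is #1 at walking distance 2 (to W-β); all others are ≤ 2.
With {W-α, W-β, W-γ, W-ε} the worst case is 2.
With {W-β, W-γ, W-δ, W-ε} the worst case is 2.
No size-4 selection achieves below 2.

2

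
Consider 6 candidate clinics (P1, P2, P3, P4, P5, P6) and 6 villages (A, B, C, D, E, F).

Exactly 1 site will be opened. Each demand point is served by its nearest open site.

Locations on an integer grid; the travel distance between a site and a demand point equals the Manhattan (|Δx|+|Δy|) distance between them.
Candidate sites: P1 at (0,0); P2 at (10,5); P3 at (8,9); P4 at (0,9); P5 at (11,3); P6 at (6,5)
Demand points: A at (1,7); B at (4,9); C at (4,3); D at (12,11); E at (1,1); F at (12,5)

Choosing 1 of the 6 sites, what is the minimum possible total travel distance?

Open {P6}.
  A→P6 7, B→P6 6, C→P6 4, D→P6 12, E→P6 9, F→P6 6  ⇒ total 44.
Compare {P2}: total 52.
Compare {P3}: total 52.
No size-1 selection does better; minimum is 44.

44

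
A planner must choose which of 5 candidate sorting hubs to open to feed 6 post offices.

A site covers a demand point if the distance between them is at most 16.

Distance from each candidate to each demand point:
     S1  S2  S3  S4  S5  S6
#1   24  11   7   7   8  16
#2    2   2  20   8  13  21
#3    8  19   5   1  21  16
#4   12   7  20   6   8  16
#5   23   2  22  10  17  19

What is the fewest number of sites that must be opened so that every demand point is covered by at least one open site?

2

Coverage sets (demand points within 16 of each site):
  #1: {S2, S3, S4, S5, S6}
  #2: {S1, S2, S4, S5}
  #3: {S1, S3, S4, S6}
  #4: {S1, S2, S4, S5, S6}
  #5: {S2, S4}
No single site covers all 6 demand points.
But {#1, #2} covers everything, so the minimum is 2.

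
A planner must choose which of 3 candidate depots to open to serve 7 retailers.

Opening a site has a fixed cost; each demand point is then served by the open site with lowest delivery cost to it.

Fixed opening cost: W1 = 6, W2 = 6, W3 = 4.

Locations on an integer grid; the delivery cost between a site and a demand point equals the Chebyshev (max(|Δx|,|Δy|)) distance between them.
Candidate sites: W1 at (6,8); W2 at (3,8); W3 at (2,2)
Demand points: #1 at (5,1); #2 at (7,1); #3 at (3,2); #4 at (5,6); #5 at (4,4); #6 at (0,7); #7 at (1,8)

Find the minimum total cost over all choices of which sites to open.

28

Open {W2, W3}: assign each demand point to its cheapest open site.
  #1→W3 3, #2→W3 5, #3→W3 1, #4→W2 2, #5→W3 2, #6→W2 3, #7→W2 2
  delivery cost 18, fixed 10 → total 28.
Compare {W3}: delivery cost 26 + fixed 4 = 30.
Compare {W1, W3}: delivery cost 23 + fixed 10 = 33.
Compare {W1, W2, W3}: delivery cost 18 + fixed 16 = 34.
All other subsets cost ≥ 30. Minimum total cost: 28.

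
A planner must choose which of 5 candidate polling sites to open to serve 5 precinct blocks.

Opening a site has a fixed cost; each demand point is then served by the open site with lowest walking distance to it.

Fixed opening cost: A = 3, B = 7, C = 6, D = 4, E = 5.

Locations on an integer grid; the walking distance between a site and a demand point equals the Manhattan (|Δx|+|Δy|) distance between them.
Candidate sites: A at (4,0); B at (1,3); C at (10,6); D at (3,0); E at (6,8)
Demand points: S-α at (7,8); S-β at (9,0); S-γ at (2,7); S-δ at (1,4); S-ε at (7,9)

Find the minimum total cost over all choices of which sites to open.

28

Open {A, E}: assign each demand point to its cheapest open site.
  S-α→E 1, S-β→A 5, S-γ→E 5, S-δ→A 7, S-ε→E 2
  walking distance 20, fixed 8 → total 28.
Compare {D, E}: walking distance 20 + fixed 9 = 29.
Compare {A, B, E}: walking distance 14 + fixed 15 = 29.
Compare {A, D, E}: walking distance 19 + fixed 12 = 31.
All other subsets cost ≥ 29. Minimum total cost: 28.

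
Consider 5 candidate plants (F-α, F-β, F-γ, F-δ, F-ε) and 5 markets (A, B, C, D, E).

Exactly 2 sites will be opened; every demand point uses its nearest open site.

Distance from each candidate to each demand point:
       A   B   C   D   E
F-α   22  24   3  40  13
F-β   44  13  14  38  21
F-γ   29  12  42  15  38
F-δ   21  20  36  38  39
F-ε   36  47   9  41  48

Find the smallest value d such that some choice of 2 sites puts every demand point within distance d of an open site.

22

Open {F-α, F-γ}.
  Farthest demand point is A at distance 22 (to F-α); all others are ≤ 22.
With {F-β, F-γ} the worst case is 29.
With {F-α, F-β} the worst case is 38.
No size-2 selection achieves below 22.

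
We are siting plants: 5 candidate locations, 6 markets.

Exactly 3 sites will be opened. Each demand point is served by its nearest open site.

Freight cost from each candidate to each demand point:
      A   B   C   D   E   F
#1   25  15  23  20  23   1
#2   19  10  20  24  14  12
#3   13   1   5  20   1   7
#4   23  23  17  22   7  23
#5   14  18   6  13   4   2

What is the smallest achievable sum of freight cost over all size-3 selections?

34

Open {#1, #3, #5}.
  A→#3 13, B→#3 1, C→#3 5, D→#5 13, E→#3 1, F→#1 1  ⇒ total 34.
Compare {#2, #3, #5}: total 35.
Compare {#3, #4, #5}: total 35.
No size-3 selection does better; minimum is 34.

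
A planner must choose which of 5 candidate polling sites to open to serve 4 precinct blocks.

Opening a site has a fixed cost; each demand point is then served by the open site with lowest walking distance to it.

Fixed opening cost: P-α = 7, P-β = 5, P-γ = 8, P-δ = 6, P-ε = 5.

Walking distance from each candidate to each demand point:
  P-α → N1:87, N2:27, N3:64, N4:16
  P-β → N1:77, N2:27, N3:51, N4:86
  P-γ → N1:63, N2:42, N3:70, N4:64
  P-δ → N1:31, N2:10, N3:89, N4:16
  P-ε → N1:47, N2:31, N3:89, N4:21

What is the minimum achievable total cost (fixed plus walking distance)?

Open {P-β, P-δ}: assign each demand point to its cheapest open site.
  N1→P-δ 31, N2→P-δ 10, N3→P-β 51, N4→P-δ 16
  walking distance 108, fixed 11 → total 119.
Compare {P-β, P-δ, P-ε}: walking distance 108 + fixed 16 = 124.
Compare {P-α, P-β, P-δ}: walking distance 108 + fixed 18 = 126.
Compare {P-β, P-γ, P-δ}: walking distance 108 + fixed 19 = 127.
All other subsets cost ≥ 124. Minimum total cost: 119.

119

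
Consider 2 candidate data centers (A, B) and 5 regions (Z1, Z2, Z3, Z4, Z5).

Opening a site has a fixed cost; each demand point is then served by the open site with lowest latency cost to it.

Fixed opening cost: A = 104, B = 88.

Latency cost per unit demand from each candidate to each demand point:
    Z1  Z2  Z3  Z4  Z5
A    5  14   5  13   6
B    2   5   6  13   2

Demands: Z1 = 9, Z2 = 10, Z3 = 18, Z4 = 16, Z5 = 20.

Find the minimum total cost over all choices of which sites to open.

512

Open {B}: assign each demand point to its cheapest open site.
  Z1→B 9×2=18, Z2→B 10×5=50, Z3→B 18×6=108, Z4→B 16×13=208, Z5→B 20×2=40
  latency cost 424, fixed 88 → total 512.
Compare {A, B}: latency cost 406 + fixed 192 = 598.
Compare {A}: latency cost 603 + fixed 104 = 707.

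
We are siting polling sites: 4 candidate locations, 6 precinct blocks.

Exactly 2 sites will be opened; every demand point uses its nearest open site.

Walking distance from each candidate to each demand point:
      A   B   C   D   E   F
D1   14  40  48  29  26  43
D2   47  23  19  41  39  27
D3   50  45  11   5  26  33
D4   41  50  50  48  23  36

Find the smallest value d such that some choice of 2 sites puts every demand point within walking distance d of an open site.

Open {D1, D2}.
  Farthest demand point is D at walking distance 29 (to D1); all others are ≤ 29.
With {D1, D3} the worst case is 40.
With {D2, D4} the worst case is 41.
No size-2 selection achieves below 29.

29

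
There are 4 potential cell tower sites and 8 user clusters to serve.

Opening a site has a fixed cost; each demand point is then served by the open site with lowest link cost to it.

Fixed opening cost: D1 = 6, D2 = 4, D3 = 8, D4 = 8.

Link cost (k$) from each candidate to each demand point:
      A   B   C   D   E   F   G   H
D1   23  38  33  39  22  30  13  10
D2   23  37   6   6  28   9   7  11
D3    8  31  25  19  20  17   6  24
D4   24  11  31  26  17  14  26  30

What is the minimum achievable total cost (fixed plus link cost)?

94

Open {D2, D3, D4}: assign each demand point to its cheapest open site.
  A→D3 8, B→D4 11, C→D2 6, D→D2 6, E→D4 17, F→D2 9, G→D3 6, H→D2 11
  link cost 74, fixed 20 → total 94.
Compare {D1, D2, D3, D4}: link cost 73 + fixed 26 = 99.
Compare {D2, D4}: link cost 90 + fixed 12 = 102.
Compare {D1, D2, D4}: link cost 89 + fixed 18 = 107.
All other subsets cost ≥ 99. Minimum total cost: 94.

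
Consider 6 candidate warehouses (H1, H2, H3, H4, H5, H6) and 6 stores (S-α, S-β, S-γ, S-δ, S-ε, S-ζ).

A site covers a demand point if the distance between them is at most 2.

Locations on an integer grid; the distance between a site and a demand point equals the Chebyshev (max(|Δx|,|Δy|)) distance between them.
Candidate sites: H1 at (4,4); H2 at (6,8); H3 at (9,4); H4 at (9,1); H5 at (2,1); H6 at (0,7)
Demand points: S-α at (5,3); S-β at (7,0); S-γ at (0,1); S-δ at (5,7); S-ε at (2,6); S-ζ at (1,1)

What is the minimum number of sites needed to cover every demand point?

4

Coverage sets (demand points within 2 of each site):
  H1: {S-α, S-ε}
  H2: {S-δ}
  H3: {}
  H4: {S-β}
  H5: {S-γ, S-ζ}
  H6: {S-ε}
No 3 sites suffice: every size-3 union leaves at least one demand point uncovered.
But {H1, H2, H4, H5} covers everything, so the minimum is 4.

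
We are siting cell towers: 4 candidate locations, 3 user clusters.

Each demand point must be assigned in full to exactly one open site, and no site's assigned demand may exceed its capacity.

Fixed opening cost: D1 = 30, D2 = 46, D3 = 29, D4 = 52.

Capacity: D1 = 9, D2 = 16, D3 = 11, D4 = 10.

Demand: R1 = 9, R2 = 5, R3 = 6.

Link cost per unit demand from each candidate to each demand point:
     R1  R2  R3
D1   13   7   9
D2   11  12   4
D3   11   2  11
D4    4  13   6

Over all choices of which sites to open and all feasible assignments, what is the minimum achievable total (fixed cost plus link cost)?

Open {D3, D4}; cheapest assignment that respects the capacities:
  D3 (cap 11, load 11): R2, R3 — cost 5×2 + 6×11 = 76
  D4 (cap 10, load 9): R1 — cost 9×4 = 36
  Shipping 112, fixed 81 → total 193.
  Any other capacity-feasible assignment to {D3, D4} ships for at least 112.
Compare {D2, D3, D4}: its best feasible assignment gives total 197.
Compare {D2, D3}: its best feasible assignment gives total 208.
Every other set of open sites that can feasibly serve all demand totals ≥ 197 even under its best assignment. Minimum: 193.

193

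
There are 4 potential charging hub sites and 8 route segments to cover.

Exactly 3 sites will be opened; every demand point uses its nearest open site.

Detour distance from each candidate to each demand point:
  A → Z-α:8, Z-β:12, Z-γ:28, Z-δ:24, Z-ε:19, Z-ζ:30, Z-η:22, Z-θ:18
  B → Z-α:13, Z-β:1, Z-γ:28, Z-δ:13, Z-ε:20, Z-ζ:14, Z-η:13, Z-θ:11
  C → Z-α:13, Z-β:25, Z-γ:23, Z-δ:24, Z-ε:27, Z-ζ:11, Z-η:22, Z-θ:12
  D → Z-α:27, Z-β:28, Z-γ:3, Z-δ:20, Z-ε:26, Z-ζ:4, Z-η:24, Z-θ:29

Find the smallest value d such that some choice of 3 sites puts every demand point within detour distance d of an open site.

19

Open {A, B, D}.
  Farthest demand point is Z-ε at detour distance 19 (to A); all others are ≤ 19.
With {B, C, D} the worst case is 20.
With {A, C, D} the worst case is 22.
No size-3 selection achieves below 19.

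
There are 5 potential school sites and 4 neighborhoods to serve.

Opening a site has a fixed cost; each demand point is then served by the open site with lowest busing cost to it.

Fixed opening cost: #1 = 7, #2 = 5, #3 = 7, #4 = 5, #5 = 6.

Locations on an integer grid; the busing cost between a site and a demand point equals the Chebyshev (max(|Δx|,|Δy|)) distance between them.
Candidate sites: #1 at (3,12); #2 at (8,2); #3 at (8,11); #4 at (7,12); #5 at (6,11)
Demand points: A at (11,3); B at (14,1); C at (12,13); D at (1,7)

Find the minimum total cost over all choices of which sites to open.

30

Open {#2, #4}: assign each demand point to its cheapest open site.
  A→#2 3, B→#2 6, C→#4 5, D→#4 6
  busing cost 20, fixed 10 → total 30.
Compare {#2, #5}: busing cost 20 + fixed 11 = 31.
Compare {#2}: busing cost 27 + fixed 5 = 32.
Compare {#2, #3}: busing cost 20 + fixed 12 = 32.
All other subsets cost ≥ 31. Minimum total cost: 30.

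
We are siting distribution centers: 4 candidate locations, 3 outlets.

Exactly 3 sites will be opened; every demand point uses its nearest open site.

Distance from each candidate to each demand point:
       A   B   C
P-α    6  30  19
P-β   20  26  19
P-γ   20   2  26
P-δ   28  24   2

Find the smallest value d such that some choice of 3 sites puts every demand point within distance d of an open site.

Open {P-α, P-γ, P-δ}.
  Farthest demand point is A at distance 6 (to P-α); all others are ≤ 6.
With {P-α, P-β, P-γ} the worst case is 19.
With {P-β, P-γ, P-δ} the worst case is 20.
No size-3 selection achieves below 6.

6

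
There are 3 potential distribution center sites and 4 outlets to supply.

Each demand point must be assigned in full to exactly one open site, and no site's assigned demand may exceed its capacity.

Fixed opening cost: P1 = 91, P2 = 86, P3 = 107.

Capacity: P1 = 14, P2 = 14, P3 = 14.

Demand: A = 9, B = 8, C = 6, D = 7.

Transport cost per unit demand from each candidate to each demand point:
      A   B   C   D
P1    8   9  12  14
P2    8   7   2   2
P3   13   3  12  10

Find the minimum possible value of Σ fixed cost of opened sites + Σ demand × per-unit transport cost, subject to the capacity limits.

Open {P1, P2, P3}; cheapest assignment that respects the capacities:
  P1 (cap 14, load 9): A — cost 9×8 = 72
  P2 (cap 14, load 13): C, D — cost 6×2 + 7×2 = 26
  P3 (cap 14, load 8): B — cost 8×3 = 24
  Shipping 122, fixed 284 → total 406.
  Any other capacity-feasible assignment to {P1, P2, P3} ships for at least 122.
Total demand is 30 and no other set of sites has combined capacity ≥ 30, so {P1, P2, P3} is the only feasible choice of open sites. Minimum: 406.

406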